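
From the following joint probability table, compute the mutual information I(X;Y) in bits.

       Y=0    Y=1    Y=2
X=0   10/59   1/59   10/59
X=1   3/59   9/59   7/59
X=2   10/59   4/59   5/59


H(X) = 1.5833, H(Y) = 1.5529, H(X,Y) = 2.9639
I(X;Y) = H(X) + H(Y) - H(X,Y) = 0.1723 bits


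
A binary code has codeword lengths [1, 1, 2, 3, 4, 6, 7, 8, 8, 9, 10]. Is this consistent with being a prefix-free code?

Kraft inequality: Σ 2^(-l_i) ≤ 1 for prefix-free code
Calculating: 2^(-1) + 2^(-1) + 2^(-2) + 2^(-3) + 2^(-4) + 2^(-6) + 2^(-7) + 2^(-8) + 2^(-8) + 2^(-9) + 2^(-10)
= 0.5 + 0.5 + 0.25 + 0.125 + 0.0625 + 0.015625 + 0.0078125 + 0.00390625 + 0.00390625 + 0.001953125 + 0.0009765625
= 1.4717
Since 1.4717 > 1, prefix-free code does not exist


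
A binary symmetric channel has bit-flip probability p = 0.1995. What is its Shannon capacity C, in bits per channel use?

For BSC with error probability p:
C = 1 - H(p) where H(p) is binary entropy
H(0.1995) = -0.1995 × log₂(0.1995) - 0.8005 × log₂(0.8005)
H(p) = 0.7209
C = 1 - 0.7209 = 0.2791 bits/use


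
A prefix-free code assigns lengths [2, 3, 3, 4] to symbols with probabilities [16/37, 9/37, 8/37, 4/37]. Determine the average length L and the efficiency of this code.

Average length L = Σ p_i × l_i = 2.6757 bits
Entropy H = 1.8438 bits
Efficiency η = H/L × 100% = 68.91%


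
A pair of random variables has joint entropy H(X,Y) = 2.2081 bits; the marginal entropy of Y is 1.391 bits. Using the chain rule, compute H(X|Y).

Chain rule: H(X,Y) = H(X|Y) + H(Y)
H(X|Y) = H(X,Y) - H(Y) = 2.2081 - 1.391 = 0.8171 bits


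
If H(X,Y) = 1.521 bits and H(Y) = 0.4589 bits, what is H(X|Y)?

Chain rule: H(X,Y) = H(X|Y) + H(Y)
H(X|Y) = H(X,Y) - H(Y) = 1.521 - 0.4589 = 1.0621 bits


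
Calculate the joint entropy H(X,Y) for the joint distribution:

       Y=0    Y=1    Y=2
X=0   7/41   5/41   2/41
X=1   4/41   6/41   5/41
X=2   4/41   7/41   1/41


H(X,Y) = -Σ p(x,y) log₂ p(x,y)
  p(0,0)=7/41: -0.1707 × log₂(0.1707) = 0.4354
  p(0,1)=5/41: -0.1220 × log₂(0.1220) = 0.3702
  p(0,2)=2/41: -0.0488 × log₂(0.0488) = 0.2126
  p(1,0)=4/41: -0.0976 × log₂(0.0976) = 0.3276
  p(1,1)=6/41: -0.1463 × log₂(0.1463) = 0.4057
  p(1,2)=5/41: -0.1220 × log₂(0.1220) = 0.3702
  p(2,0)=4/41: -0.0976 × log₂(0.0976) = 0.3276
  p(2,1)=7/41: -0.1707 × log₂(0.1707) = 0.4354
  p(2,2)=1/41: -0.0244 × log₂(0.0244) = 0.1307
H(X,Y) = 3.0153 bits


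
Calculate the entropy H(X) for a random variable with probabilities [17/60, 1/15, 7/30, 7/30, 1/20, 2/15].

H(X) = -Σ p(x) log₂ p(x)
  -17/60 × log₂(17/60) = 0.5155
  -1/15 × log₂(1/15) = 0.2605
  -7/30 × log₂(7/30) = 0.4899
  -7/30 × log₂(7/30) = 0.4899
  -1/20 × log₂(1/20) = 0.2161
  -2/15 × log₂(2/15) = 0.3876
H(X) = 2.3594 bits


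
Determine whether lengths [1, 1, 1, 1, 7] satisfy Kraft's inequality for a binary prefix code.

Kraft inequality: Σ 2^(-l_i) ≤ 1 for prefix-free code
Calculating: 2^(-1) + 2^(-1) + 2^(-1) + 2^(-1) + 2^(-7)
= 0.5 + 0.5 + 0.5 + 0.5 + 0.0078125
= 2.0078
Since 2.0078 > 1, prefix-free code does not exist


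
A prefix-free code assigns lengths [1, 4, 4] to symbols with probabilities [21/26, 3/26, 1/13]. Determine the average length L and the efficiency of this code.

Average length L = Σ p_i × l_i = 1.5769 bits
Entropy H = 0.8930 bits
Efficiency η = H/L × 100% = 56.63%


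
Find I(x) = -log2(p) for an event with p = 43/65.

Information content I(x) = -log₂(p(x))
I = -log₂(43/65) = -log₂(0.6615)
I = 0.5961 bits


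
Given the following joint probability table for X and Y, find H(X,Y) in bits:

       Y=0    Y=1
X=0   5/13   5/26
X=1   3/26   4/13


H(X,Y) = -Σ p(x,y) log₂ p(x,y)
  p(0,0)=5/13: -0.3846 × log₂(0.3846) = 0.5302
  p(0,1)=5/26: -0.1923 × log₂(0.1923) = 0.4574
  p(1,0)=3/26: -0.1154 × log₂(0.1154) = 0.3595
  p(1,1)=4/13: -0.3077 × log₂(0.3077) = 0.5232
H(X,Y) = 1.8703 bits


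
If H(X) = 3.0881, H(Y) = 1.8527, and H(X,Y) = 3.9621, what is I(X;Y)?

I(X;Y) = H(X) + H(Y) - H(X,Y)
I(X;Y) = 3.0881 + 1.8527 - 3.9621 = 0.9787 bits


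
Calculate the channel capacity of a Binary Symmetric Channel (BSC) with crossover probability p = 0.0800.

For BSC with error probability p:
C = 1 - H(p) where H(p) is binary entropy
H(0.0800) = -0.0800 × log₂(0.0800) - 0.9200 × log₂(0.9200)
H(p) = 0.4022
C = 1 - 0.4022 = 0.5978 bits/use


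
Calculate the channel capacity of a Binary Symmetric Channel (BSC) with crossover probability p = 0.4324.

For BSC with error probability p:
C = 1 - H(p) where H(p) is binary entropy
H(0.4324) = -0.4324 × log₂(0.4324) - 0.5676 × log₂(0.5676)
H(p) = 0.9868
C = 1 - 0.9868 = 0.0132 bits/use


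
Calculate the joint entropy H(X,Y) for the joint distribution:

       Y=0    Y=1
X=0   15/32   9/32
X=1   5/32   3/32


H(X,Y) = -Σ p(x,y) log₂ p(x,y)
  p(0,0)=15/32: -0.4688 × log₂(0.4688) = 0.5124
  p(0,1)=9/32: -0.2812 × log₂(0.2812) = 0.5147
  p(1,0)=5/32: -0.1562 × log₂(0.1562) = 0.4184
  p(1,1)=3/32: -0.0938 × log₂(0.0938) = 0.3202
H(X,Y) = 1.7657 bits


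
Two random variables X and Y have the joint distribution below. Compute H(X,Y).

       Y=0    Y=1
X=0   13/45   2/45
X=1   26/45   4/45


H(X,Y) = -Σ p(x,y) log₂ p(x,y)
  p(0,0)=13/45: -0.2889 × log₂(0.2889) = 0.5175
  p(0,1)=2/45: -0.0444 × log₂(0.0444) = 0.1996
  p(1,0)=26/45: -0.5778 × log₂(0.5778) = 0.4573
  p(1,1)=4/45: -0.0889 × log₂(0.0889) = 0.3104
H(X,Y) = 1.4848 bits


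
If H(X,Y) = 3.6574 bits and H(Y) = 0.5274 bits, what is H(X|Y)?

Chain rule: H(X,Y) = H(X|Y) + H(Y)
H(X|Y) = H(X,Y) - H(Y) = 3.6574 - 0.5274 = 3.13 bits


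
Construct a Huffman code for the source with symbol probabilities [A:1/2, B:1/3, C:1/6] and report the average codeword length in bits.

Huffman tree construction:
Combine smallest probabilities repeatedly
Resulting codes:
  A: 0 (length 1)
  B: 11 (length 2)
  C: 10 (length 2)
Average length = Σ p(s) × length(s) = 1.5000 bits


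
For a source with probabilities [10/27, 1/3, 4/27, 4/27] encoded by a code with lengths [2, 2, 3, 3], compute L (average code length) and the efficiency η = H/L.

Average length L = Σ p_i × l_i = 2.2963 bits
Entropy H = 1.8753 bits
Efficiency η = H/L × 100% = 81.67%


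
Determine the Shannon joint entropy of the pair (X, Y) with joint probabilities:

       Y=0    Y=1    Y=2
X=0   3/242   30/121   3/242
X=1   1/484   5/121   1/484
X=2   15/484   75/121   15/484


H(X,Y) = -Σ p(x,y) log₂ p(x,y)
  p(0,0)=3/242: -0.0124 × log₂(0.0124) = 0.0785
  p(0,1)=30/121: -0.2479 × log₂(0.2479) = 0.4988
  p(0,2)=3/242: -0.0124 × log₂(0.0124) = 0.0785
  p(1,0)=1/484: -0.0021 × log₂(0.0021) = 0.0184
  p(1,1)=5/121: -0.0413 × log₂(0.0413) = 0.1900
  p(1,2)=1/484: -0.0021 × log₂(0.0021) = 0.0184
  p(2,0)=15/484: -0.0310 × log₂(0.0310) = 0.1553
  p(2,1)=75/121: -0.6198 × log₂(0.6198) = 0.4277
  p(2,2)=15/484: -0.0310 × log₂(0.0310) = 0.1553
H(X,Y) = 1.6211 bits


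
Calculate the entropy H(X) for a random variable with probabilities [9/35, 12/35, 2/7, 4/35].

H(X) = -Σ p(x) log₂ p(x)
  -9/35 × log₂(9/35) = 0.5038
  -12/35 × log₂(12/35) = 0.5295
  -2/7 × log₂(2/7) = 0.5164
  -4/35 × log₂(4/35) = 0.3576
H(X) = 1.9073 bits


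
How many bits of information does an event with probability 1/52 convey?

Information content I(x) = -log₂(p(x))
I = -log₂(1/52) = -log₂(0.0192)
I = 5.7004 bits


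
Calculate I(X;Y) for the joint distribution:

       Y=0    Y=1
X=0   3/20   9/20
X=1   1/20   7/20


H(X) = 0.9710, H(Y) = 0.7219, H(X,Y) = 1.6751
I(X;Y) = H(X) + H(Y) - H(X,Y) = 0.0177 bits


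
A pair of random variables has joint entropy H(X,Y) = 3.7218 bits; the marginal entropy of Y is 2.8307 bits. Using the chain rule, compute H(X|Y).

Chain rule: H(X,Y) = H(X|Y) + H(Y)
H(X|Y) = H(X,Y) - H(Y) = 3.7218 - 2.8307 = 0.8911 bits


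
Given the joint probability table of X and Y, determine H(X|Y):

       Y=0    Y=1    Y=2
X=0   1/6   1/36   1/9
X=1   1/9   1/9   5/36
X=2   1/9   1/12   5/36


H(X|Y) = Σ_y p(y) H(X|Y=y)
  p(Y=0) = 7/18, H(X|Y=0) = 1.5567
  p(Y=1) = 2/9, H(X|Y=1) = 1.4056
  p(Y=2) = 7/18, H(X|Y=2) = 1.5774
H(X|Y) = 0.3889×1.5567 + 0.2222×1.4056 + 0.3889×1.5774 = 1.5312 bits


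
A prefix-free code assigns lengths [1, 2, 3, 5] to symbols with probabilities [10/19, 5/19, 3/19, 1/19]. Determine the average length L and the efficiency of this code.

Average length L = Σ p_i × l_i = 1.7895 bits
Entropy H = 1.6383 bits
Efficiency η = H/L × 100% = 91.55%


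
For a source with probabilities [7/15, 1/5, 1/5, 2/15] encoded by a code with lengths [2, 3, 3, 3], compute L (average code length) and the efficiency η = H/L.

Average length L = Σ p_i × l_i = 2.5333 bits
Entropy H = 1.8295 bits
Efficiency η = H/L × 100% = 72.22%


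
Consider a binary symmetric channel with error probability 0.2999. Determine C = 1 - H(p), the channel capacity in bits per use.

For BSC with error probability p:
C = 1 - H(p) where H(p) is binary entropy
H(0.2999) = -0.2999 × log₂(0.2999) - 0.7001 × log₂(0.7001)
H(p) = 0.8812
C = 1 - 0.8812 = 0.1188 bits/use


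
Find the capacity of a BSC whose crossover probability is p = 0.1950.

For BSC with error probability p:
C = 1 - H(p) where H(p) is binary entropy
H(0.1950) = -0.1950 × log₂(0.1950) - 0.8050 × log₂(0.8050)
H(p) = 0.7118
C = 1 - 0.7118 = 0.2882 bits/use


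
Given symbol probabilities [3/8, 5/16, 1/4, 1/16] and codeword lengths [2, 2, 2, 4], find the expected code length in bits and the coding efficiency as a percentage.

Average length L = Σ p_i × l_i = 2.1250 bits
Entropy H = 1.8050 bits
Efficiency η = H/L × 100% = 84.94%


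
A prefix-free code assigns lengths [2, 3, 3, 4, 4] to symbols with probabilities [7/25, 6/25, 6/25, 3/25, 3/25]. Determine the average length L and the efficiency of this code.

Average length L = Σ p_i × l_i = 2.9600 bits
Entropy H = 2.2366 bits
Efficiency η = H/L × 100% = 75.56%


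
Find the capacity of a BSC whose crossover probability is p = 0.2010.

For BSC with error probability p:
C = 1 - H(p) where H(p) is binary entropy
H(0.2010) = -0.2010 × log₂(0.2010) - 0.7990 × log₂(0.7990)
H(p) = 0.7239
C = 1 - 0.7239 = 0.2761 bits/use


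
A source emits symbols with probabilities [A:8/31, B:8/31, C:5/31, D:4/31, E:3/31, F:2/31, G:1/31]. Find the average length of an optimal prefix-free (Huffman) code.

Huffman tree construction:
Combine smallest probabilities repeatedly
Resulting codes:
  A: 01 (length 2)
  B: 10 (length 2)
  C: 111 (length 3)
  D: 110 (length 3)
  E: 000 (length 3)
  F: 0011 (length 4)
  G: 0010 (length 4)
Average length = Σ p(s) × length(s) = 2.5806 bits


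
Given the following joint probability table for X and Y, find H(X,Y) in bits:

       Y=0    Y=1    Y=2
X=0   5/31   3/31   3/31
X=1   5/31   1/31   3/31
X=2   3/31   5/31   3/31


H(X,Y) = -Σ p(x,y) log₂ p(x,y)
  p(0,0)=5/31: -0.1613 × log₂(0.1613) = 0.4246
  p(0,1)=3/31: -0.0968 × log₂(0.0968) = 0.3261
  p(0,2)=3/31: -0.0968 × log₂(0.0968) = 0.3261
  p(1,0)=5/31: -0.1613 × log₂(0.1613) = 0.4246
  p(1,1)=1/31: -0.0323 × log₂(0.0323) = 0.1598
  p(1,2)=3/31: -0.0968 × log₂(0.0968) = 0.3261
  p(2,0)=3/31: -0.0968 × log₂(0.0968) = 0.3261
  p(2,1)=5/31: -0.1613 × log₂(0.1613) = 0.4246
  p(2,2)=3/31: -0.0968 × log₂(0.0968) = 0.3261
H(X,Y) = 3.0638 bits


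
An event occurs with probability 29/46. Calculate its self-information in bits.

Information content I(x) = -log₂(p(x))
I = -log₂(29/46) = -log₂(0.6304)
I = 0.6656 bits


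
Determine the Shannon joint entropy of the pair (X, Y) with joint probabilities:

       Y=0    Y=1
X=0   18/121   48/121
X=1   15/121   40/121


H(X,Y) = -Σ p(x,y) log₂ p(x,y)
  p(0,0)=18/121: -0.1488 × log₂(0.1488) = 0.4089
  p(0,1)=48/121: -0.3967 × log₂(0.3967) = 0.5292
  p(1,0)=15/121: -0.1240 × log₂(0.1240) = 0.3734
  p(1,1)=40/121: -0.3306 × log₂(0.3306) = 0.5279
H(X,Y) = 1.8394 bits


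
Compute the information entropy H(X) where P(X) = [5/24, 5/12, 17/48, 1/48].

H(X) = -Σ p(x) log₂ p(x)
  -5/24 × log₂(5/24) = 0.4715
  -5/12 × log₂(5/12) = 0.5263
  -17/48 × log₂(17/48) = 0.5304
  -1/48 × log₂(1/48) = 0.1164
H(X) = 1.6444 bits


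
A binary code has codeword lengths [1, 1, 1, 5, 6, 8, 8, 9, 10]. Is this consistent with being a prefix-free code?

Kraft inequality: Σ 2^(-l_i) ≤ 1 for prefix-free code
Calculating: 2^(-1) + 2^(-1) + 2^(-1) + 2^(-5) + 2^(-6) + 2^(-8) + 2^(-8) + 2^(-9) + 2^(-10)
= 0.5 + 0.5 + 0.5 + 0.03125 + 0.015625 + 0.00390625 + 0.00390625 + 0.001953125 + 0.0009765625
= 1.5576
Since 1.5576 > 1, prefix-free code does not exist


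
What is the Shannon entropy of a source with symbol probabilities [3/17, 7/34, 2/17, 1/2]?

H(X) = -Σ p(x) log₂ p(x)
  -3/17 × log₂(3/17) = 0.4416
  -7/34 × log₂(7/34) = 0.4694
  -2/17 × log₂(2/17) = 0.3632
  -1/2 × log₂(1/2) = 0.5000
H(X) = 1.7743 bits


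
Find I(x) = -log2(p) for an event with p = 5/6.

Information content I(x) = -log₂(p(x))
I = -log₂(5/6) = -log₂(0.8333)
I = 0.2630 bits


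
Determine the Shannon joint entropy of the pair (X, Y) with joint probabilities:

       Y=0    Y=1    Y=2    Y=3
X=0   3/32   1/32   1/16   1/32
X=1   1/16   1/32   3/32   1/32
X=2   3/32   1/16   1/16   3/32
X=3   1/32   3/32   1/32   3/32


H(X,Y) = -Σ p(x,y) log₂ p(x,y)
  p(0,0)=3/32: -0.0938 × log₂(0.0938) = 0.3202
  p(0,1)=1/32: -0.0312 × log₂(0.0312) = 0.1562
  p(0,2)=1/16: -0.0625 × log₂(0.0625) = 0.2500
  p(0,3)=1/32: -0.0312 × log₂(0.0312) = 0.1562
  p(1,0)=1/16: -0.0625 × log₂(0.0625) = 0.2500
  p(1,1)=1/32: -0.0312 × log₂(0.0312) = 0.1562
  p(1,2)=3/32: -0.0938 × log₂(0.0938) = 0.3202
  p(1,3)=1/32: -0.0312 × log₂(0.0312) = 0.1562
  p(2,0)=3/32: -0.0938 × log₂(0.0938) = 0.3202
  p(2,1)=1/16: -0.0625 × log₂(0.0625) = 0.2500
  p(2,2)=1/16: -0.0625 × log₂(0.0625) = 0.2500
  p(2,3)=3/32: -0.0938 × log₂(0.0938) = 0.3202
  p(3,0)=1/32: -0.0312 × log₂(0.0312) = 0.1562
  p(3,1)=3/32: -0.0938 × log₂(0.0938) = 0.3202
  p(3,2)=1/32: -0.0312 × log₂(0.0312) = 0.1562
  p(3,3)=3/32: -0.0938 × log₂(0.0938) = 0.3202
H(X,Y) = 3.8585 bits


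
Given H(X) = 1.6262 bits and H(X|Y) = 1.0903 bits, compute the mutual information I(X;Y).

I(X;Y) = H(X) - H(X|Y)
I(X;Y) = 1.6262 - 1.0903 = 0.5359 bits


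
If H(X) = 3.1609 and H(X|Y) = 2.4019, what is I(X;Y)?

I(X;Y) = H(X) - H(X|Y)
I(X;Y) = 3.1609 - 2.4019 = 0.759 bits


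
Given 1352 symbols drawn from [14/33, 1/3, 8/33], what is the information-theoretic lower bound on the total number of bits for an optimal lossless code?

Entropy H = 1.5487 bits/symbol
Minimum bits = H × n = 1.5487 × 1352
= 2093.89 bits


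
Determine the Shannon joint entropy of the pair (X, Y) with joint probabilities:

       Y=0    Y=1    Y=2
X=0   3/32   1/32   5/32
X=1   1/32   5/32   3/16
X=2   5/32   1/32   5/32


H(X,Y) = -Σ p(x,y) log₂ p(x,y)
  p(0,0)=3/32: -0.0938 × log₂(0.0938) = 0.3202
  p(0,1)=1/32: -0.0312 × log₂(0.0312) = 0.1562
  p(0,2)=5/32: -0.1562 × log₂(0.1562) = 0.4184
  p(1,0)=1/32: -0.0312 × log₂(0.0312) = 0.1562
  p(1,1)=5/32: -0.1562 × log₂(0.1562) = 0.4184
  p(1,2)=3/16: -0.1875 × log₂(0.1875) = 0.4528
  p(2,0)=5/32: -0.1562 × log₂(0.1562) = 0.4184
  p(2,1)=1/32: -0.0312 × log₂(0.0312) = 0.1562
  p(2,2)=5/32: -0.1562 × log₂(0.1562) = 0.4184
H(X,Y) = 2.9155 bits


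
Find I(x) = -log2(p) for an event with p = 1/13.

Information content I(x) = -log₂(p(x))
I = -log₂(1/13) = -log₂(0.0769)
I = 3.7004 bits


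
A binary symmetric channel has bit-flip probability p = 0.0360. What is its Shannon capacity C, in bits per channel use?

For BSC with error probability p:
C = 1 - H(p) where H(p) is binary entropy
H(0.0360) = -0.0360 × log₂(0.0360) - 0.9640 × log₂(0.9640)
H(p) = 0.2236
C = 1 - 0.2236 = 0.7764 bits/use


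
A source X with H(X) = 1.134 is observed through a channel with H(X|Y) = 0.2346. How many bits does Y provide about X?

I(X;Y) = H(X) - H(X|Y)
I(X;Y) = 1.134 - 0.2346 = 0.8994 bits


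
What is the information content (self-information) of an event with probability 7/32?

Information content I(x) = -log₂(p(x))
I = -log₂(7/32) = -log₂(0.2188)
I = 2.1926 bits


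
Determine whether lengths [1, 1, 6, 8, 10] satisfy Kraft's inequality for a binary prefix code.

Kraft inequality: Σ 2^(-l_i) ≤ 1 for prefix-free code
Calculating: 2^(-1) + 2^(-1) + 2^(-6) + 2^(-8) + 2^(-10)
= 0.5 + 0.5 + 0.015625 + 0.00390625 + 0.0009765625
= 1.0205
Since 1.0205 > 1, prefix-free code does not exist


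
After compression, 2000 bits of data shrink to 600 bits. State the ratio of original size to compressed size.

Compression ratio = Original / Compressed
= 2000 / 600 = 3.33:1


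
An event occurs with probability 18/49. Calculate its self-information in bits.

Information content I(x) = -log₂(p(x))
I = -log₂(18/49) = -log₂(0.3673)
I = 1.4448 bits


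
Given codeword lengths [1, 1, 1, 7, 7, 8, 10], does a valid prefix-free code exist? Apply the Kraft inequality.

Kraft inequality: Σ 2^(-l_i) ≤ 1 for prefix-free code
Calculating: 2^(-1) + 2^(-1) + 2^(-1) + 2^(-7) + 2^(-7) + 2^(-8) + 2^(-10)
= 0.5 + 0.5 + 0.5 + 0.0078125 + 0.0078125 + 0.00390625 + 0.0009765625
= 1.5205
Since 1.5205 > 1, prefix-free code does not exist


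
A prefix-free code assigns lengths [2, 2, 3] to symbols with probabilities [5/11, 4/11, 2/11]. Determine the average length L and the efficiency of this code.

Average length L = Σ p_i × l_i = 2.1818 bits
Entropy H = 1.4949 bits
Efficiency η = H/L × 100% = 68.52%


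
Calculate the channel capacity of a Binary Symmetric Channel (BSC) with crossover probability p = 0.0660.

For BSC with error probability p:
C = 1 - H(p) where H(p) is binary entropy
H(0.0660) = -0.0660 × log₂(0.0660) - 0.9340 × log₂(0.9340)
H(p) = 0.3508
C = 1 - 0.3508 = 0.6492 bits/use


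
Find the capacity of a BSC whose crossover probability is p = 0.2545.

For BSC with error probability p:
C = 1 - H(p) where H(p) is binary entropy
H(0.2545) = -0.2545 × log₂(0.2545) - 0.7455 × log₂(0.7455)
H(p) = 0.8183
C = 1 - 0.8183 = 0.1817 bits/use


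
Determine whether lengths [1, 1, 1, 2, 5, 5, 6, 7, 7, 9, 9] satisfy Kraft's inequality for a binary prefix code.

Kraft inequality: Σ 2^(-l_i) ≤ 1 for prefix-free code
Calculating: 2^(-1) + 2^(-1) + 2^(-1) + 2^(-2) + 2^(-5) + 2^(-5) + 2^(-6) + 2^(-7) + 2^(-7) + 2^(-9) + 2^(-9)
= 0.5 + 0.5 + 0.5 + 0.25 + 0.03125 + 0.03125 + 0.015625 + 0.0078125 + 0.0078125 + 0.001953125 + 0.001953125
= 1.8477
Since 1.8477 > 1, prefix-free code does not exist


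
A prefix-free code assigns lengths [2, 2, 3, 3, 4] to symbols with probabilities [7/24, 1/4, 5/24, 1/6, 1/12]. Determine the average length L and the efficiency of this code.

Average length L = Σ p_i × l_i = 2.5417 bits
Entropy H = 2.2195 bits
Efficiency η = H/L × 100% = 87.32%


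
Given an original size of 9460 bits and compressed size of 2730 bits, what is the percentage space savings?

Space savings = (1 - Compressed/Original) × 100%
= (1 - 2730/9460) × 100%
= 71.14%


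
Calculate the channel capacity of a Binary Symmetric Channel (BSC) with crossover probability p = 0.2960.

For BSC with error probability p:
C = 1 - H(p) where H(p) is binary entropy
H(0.2960) = -0.2960 × log₂(0.2960) - 0.7040 × log₂(0.7040)
H(p) = 0.8763
C = 1 - 0.8763 = 0.1237 bits/use


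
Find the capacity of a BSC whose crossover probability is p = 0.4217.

For BSC with error probability p:
C = 1 - H(p) where H(p) is binary entropy
H(0.4217) = -0.4217 × log₂(0.4217) - 0.5783 × log₂(0.5783)
H(p) = 0.9822
C = 1 - 0.9822 = 0.0178 bits/use


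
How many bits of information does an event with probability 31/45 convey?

Information content I(x) = -log₂(p(x))
I = -log₂(31/45) = -log₂(0.6889)
I = 0.5377 bits


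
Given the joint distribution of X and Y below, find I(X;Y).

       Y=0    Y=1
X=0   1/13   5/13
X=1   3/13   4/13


H(X) = 0.9957, H(Y) = 0.8905, H(X,Y) = 1.8262
I(X;Y) = H(X) + H(Y) - H(X,Y) = 0.0600 bits


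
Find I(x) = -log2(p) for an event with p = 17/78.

Information content I(x) = -log₂(p(x))
I = -log₂(17/78) = -log₂(0.2179)
I = 2.1979 bits


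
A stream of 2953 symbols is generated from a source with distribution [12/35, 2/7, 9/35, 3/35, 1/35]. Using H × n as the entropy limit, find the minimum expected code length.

Entropy H = 2.0001 bits/symbol
Minimum bits = H × n = 2.0001 × 2953
= 5906.16 bits


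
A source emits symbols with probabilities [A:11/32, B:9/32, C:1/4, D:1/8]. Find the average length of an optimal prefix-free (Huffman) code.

Huffman tree construction:
Combine smallest probabilities repeatedly
Resulting codes:
  A: 11 (length 2)
  B: 10 (length 2)
  C: 01 (length 2)
  D: 00 (length 2)
Average length = Σ p(s) × length(s) = 2.0000 bits


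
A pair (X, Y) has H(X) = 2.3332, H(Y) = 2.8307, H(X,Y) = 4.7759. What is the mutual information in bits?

I(X;Y) = H(X) + H(Y) - H(X,Y)
I(X;Y) = 2.3332 + 2.8307 - 4.7759 = 0.388 bits


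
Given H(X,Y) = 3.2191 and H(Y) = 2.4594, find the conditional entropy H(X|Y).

Chain rule: H(X,Y) = H(X|Y) + H(Y)
H(X|Y) = H(X,Y) - H(Y) = 3.2191 - 2.4594 = 0.7597 bits


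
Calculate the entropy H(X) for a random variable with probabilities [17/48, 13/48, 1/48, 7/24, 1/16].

H(X) = -Σ p(x) log₂ p(x)
  -17/48 × log₂(17/48) = 0.5304
  -13/48 × log₂(13/48) = 0.5104
  -1/48 × log₂(1/48) = 0.1164
  -7/24 × log₂(7/24) = 0.5185
  -1/16 × log₂(1/16) = 0.2500
H(X) = 1.9256 bits


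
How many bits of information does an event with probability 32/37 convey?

Information content I(x) = -log₂(p(x))
I = -log₂(32/37) = -log₂(0.8649)
I = 0.2095 bits


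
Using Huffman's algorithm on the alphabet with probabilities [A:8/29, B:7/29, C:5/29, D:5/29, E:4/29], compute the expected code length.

Huffman tree construction:
Combine smallest probabilities repeatedly
Resulting codes:
  A: 10 (length 2)
  B: 01 (length 2)
  C: 111 (length 3)
  D: 00 (length 2)
  E: 110 (length 3)
Average length = Σ p(s) × length(s) = 2.3103 bits


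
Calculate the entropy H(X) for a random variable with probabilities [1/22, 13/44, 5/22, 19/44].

H(X) = -Σ p(x) log₂ p(x)
  -1/22 × log₂(1/22) = 0.2027
  -13/44 × log₂(13/44) = 0.5197
  -5/22 × log₂(5/22) = 0.4858
  -19/44 × log₂(19/44) = 0.5231
H(X) = 1.7313 bits


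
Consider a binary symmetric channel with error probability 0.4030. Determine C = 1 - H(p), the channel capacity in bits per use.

For BSC with error probability p:
C = 1 - H(p) where H(p) is binary entropy
H(0.4030) = -0.4030 × log₂(0.4030) - 0.5970 × log₂(0.5970)
H(p) = 0.9727
C = 1 - 0.9727 = 0.0273 bits/use


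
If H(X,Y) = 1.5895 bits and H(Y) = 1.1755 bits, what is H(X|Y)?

Chain rule: H(X,Y) = H(X|Y) + H(Y)
H(X|Y) = H(X,Y) - H(Y) = 1.5895 - 1.1755 = 0.414 bits


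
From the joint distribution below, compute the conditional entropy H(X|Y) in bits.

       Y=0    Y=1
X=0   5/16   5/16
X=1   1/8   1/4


H(X|Y) = Σ_y p(y) H(X|Y=y)
  p(Y=0) = 7/16, H(X|Y=0) = 0.8631
  p(Y=1) = 9/16, H(X|Y=1) = 0.9911
H(X|Y) = 0.4375×0.8631 + 0.5625×0.9911 = 0.9351 bits


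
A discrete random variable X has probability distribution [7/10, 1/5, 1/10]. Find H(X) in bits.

H(X) = -Σ p(x) log₂ p(x)
  -7/10 × log₂(7/10) = 0.3602
  -1/5 × log₂(1/5) = 0.4644
  -1/10 × log₂(1/10) = 0.3322
H(X) = 1.1568 bits


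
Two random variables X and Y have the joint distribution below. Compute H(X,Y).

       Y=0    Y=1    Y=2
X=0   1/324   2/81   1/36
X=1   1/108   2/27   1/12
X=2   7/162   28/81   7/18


H(X,Y) = -Σ p(x,y) log₂ p(x,y)
  p(0,0)=1/324: -0.0031 × log₂(0.0031) = 0.0257
  p(0,1)=2/81: -0.0247 × log₂(0.0247) = 0.1318
  p(0,2)=1/36: -0.0278 × log₂(0.0278) = 0.1436
  p(1,0)=1/108: -0.0093 × log₂(0.0093) = 0.0625
  p(1,1)=2/27: -0.0741 × log₂(0.0741) = 0.2781
  p(1,2)=1/12: -0.0833 × log₂(0.0833) = 0.2987
  p(2,0)=7/162: -0.0432 × log₂(0.0432) = 0.1958
  p(2,1)=28/81: -0.3457 × log₂(0.3457) = 0.5298
  p(2,2)=7/18: -0.3889 × log₂(0.3889) = 0.5299
H(X,Y) = 2.1961 bits


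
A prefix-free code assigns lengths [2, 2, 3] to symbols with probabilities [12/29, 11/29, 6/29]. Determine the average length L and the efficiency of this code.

Average length L = Σ p_i × l_i = 2.2069 bits
Entropy H = 1.5275 bits
Efficiency η = H/L × 100% = 69.22%


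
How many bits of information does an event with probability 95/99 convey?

Information content I(x) = -log₂(p(x))
I = -log₂(95/99) = -log₂(0.9596)
I = 0.0595 bits


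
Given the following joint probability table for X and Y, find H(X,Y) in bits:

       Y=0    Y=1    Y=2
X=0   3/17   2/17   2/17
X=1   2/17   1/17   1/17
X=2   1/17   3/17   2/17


H(X,Y) = -Σ p(x,y) log₂ p(x,y)
  p(0,0)=3/17: -0.1765 × log₂(0.1765) = 0.4416
  p(0,1)=2/17: -0.1176 × log₂(0.1176) = 0.3632
  p(0,2)=2/17: -0.1176 × log₂(0.1176) = 0.3632
  p(1,0)=2/17: -0.1176 × log₂(0.1176) = 0.3632
  p(1,1)=1/17: -0.0588 × log₂(0.0588) = 0.2404
  p(1,2)=1/17: -0.0588 × log₂(0.0588) = 0.2404
  p(2,0)=1/17: -0.0588 × log₂(0.0588) = 0.2404
  p(2,1)=3/17: -0.1765 × log₂(0.1765) = 0.4416
  p(2,2)=2/17: -0.1176 × log₂(0.1176) = 0.3632
H(X,Y) = 3.0575 bits


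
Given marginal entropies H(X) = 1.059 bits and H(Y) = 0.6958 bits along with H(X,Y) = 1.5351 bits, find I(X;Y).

I(X;Y) = H(X) + H(Y) - H(X,Y)
I(X;Y) = 1.059 + 0.6958 - 1.5351 = 0.2197 bits


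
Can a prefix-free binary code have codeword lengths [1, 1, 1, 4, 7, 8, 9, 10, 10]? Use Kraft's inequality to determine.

Kraft inequality: Σ 2^(-l_i) ≤ 1 for prefix-free code
Calculating: 2^(-1) + 2^(-1) + 2^(-1) + 2^(-4) + 2^(-7) + 2^(-8) + 2^(-9) + 2^(-10) + 2^(-10)
= 0.5 + 0.5 + 0.5 + 0.0625 + 0.0078125 + 0.00390625 + 0.001953125 + 0.0009765625 + 0.0009765625
= 1.5781
Since 1.5781 > 1, prefix-free code does not exist


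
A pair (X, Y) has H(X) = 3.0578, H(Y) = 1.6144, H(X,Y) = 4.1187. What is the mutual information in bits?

I(X;Y) = H(X) + H(Y) - H(X,Y)
I(X;Y) = 3.0578 + 1.6144 - 4.1187 = 0.5535 bits


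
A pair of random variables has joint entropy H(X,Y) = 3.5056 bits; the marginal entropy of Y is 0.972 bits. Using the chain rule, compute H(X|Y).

Chain rule: H(X,Y) = H(X|Y) + H(Y)
H(X|Y) = H(X,Y) - H(Y) = 3.5056 - 0.972 = 2.5336 bits


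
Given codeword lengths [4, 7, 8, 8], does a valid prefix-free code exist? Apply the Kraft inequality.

Kraft inequality: Σ 2^(-l_i) ≤ 1 for prefix-free code
Calculating: 2^(-4) + 2^(-7) + 2^(-8) + 2^(-8)
= 0.0625 + 0.0078125 + 0.00390625 + 0.00390625
= 0.0781
Since 0.0781 ≤ 1, prefix-free code exists


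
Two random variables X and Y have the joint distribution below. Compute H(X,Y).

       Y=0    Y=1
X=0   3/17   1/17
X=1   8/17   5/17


H(X,Y) = -Σ p(x,y) log₂ p(x,y)
  p(0,0)=3/17: -0.1765 × log₂(0.1765) = 0.4416
  p(0,1)=1/17: -0.0588 × log₂(0.0588) = 0.2404
  p(1,0)=8/17: -0.4706 × log₂(0.4706) = 0.5117
  p(1,1)=5/17: -0.2941 × log₂(0.2941) = 0.5193
H(X,Y) = 1.7131 bits


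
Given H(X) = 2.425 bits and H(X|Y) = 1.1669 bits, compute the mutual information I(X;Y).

I(X;Y) = H(X) - H(X|Y)
I(X;Y) = 2.425 - 1.1669 = 1.2581 bits


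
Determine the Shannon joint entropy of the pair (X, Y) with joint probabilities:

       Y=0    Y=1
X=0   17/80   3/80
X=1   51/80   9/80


H(X,Y) = -Σ p(x,y) log₂ p(x,y)
  p(0,0)=17/80: -0.2125 × log₂(0.2125) = 0.4748
  p(0,1)=3/80: -0.0375 × log₂(0.0375) = 0.1776
  p(1,0)=51/80: -0.6375 × log₂(0.6375) = 0.4141
  p(1,1)=9/80: -0.1125 × log₂(0.1125) = 0.3546
H(X,Y) = 1.4211 bits


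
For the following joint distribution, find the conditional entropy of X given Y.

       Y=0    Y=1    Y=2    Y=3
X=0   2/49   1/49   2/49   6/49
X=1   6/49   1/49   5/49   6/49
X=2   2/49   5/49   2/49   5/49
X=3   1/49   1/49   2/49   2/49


H(X|Y) = Σ_y p(y) H(X|Y=y)
  p(Y=0) = 11/49, H(X|Y=0) = 1.6858
  p(Y=1) = 8/49, H(X|Y=1) = 1.5488
  p(Y=2) = 11/49, H(X|Y=2) = 1.8586
  p(Y=3) = 19/49, H(X|Y=3) = 1.8990
H(X|Y) = 0.2245×1.6858 + 0.1633×1.5488 + 0.2245×1.8586 + 0.3878×1.8990 = 1.7849 bits


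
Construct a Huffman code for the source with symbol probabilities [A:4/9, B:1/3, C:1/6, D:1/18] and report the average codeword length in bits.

Huffman tree construction:
Combine smallest probabilities repeatedly
Resulting codes:
  A: 0 (length 1)
  B: 11 (length 2)
  C: 101 (length 3)
  D: 100 (length 3)
Average length = Σ p(s) × length(s) = 1.7778 bits


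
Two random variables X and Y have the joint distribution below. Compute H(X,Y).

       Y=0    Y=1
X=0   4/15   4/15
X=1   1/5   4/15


H(X,Y) = -Σ p(x,y) log₂ p(x,y)
  p(0,0)=4/15: -0.2667 × log₂(0.2667) = 0.5085
  p(0,1)=4/15: -0.2667 × log₂(0.2667) = 0.5085
  p(1,0)=1/5: -0.2000 × log₂(0.2000) = 0.4644
  p(1,1)=4/15: -0.2667 × log₂(0.2667) = 0.5085
H(X,Y) = 1.9899 bits


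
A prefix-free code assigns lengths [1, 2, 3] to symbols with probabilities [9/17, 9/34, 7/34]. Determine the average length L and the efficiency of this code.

Average length L = Σ p_i × l_i = 1.6765 bits
Entropy H = 1.4628 bits
Efficiency η = H/L × 100% = 87.25%


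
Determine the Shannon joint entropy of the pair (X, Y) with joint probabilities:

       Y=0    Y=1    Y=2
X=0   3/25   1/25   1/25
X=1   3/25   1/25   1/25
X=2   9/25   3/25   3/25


H(X,Y) = -Σ p(x,y) log₂ p(x,y)
  p(0,0)=3/25: -0.1200 × log₂(0.1200) = 0.3671
  p(0,1)=1/25: -0.0400 × log₂(0.0400) = 0.1858
  p(0,2)=1/25: -0.0400 × log₂(0.0400) = 0.1858
  p(1,0)=3/25: -0.1200 × log₂(0.1200) = 0.3671
  p(1,1)=1/25: -0.0400 × log₂(0.0400) = 0.1858
  p(1,2)=1/25: -0.0400 × log₂(0.0400) = 0.1858
  p(2,0)=9/25: -0.3600 × log₂(0.3600) = 0.5306
  p(2,1)=3/25: -0.1200 × log₂(0.1200) = 0.3671
  p(2,2)=3/25: -0.1200 × log₂(0.1200) = 0.3671
H(X,Y) = 2.7419 bits


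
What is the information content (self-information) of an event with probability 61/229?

Information content I(x) = -log₂(p(x))
I = -log₂(61/229) = -log₂(0.2664)
I = 1.9085 bits


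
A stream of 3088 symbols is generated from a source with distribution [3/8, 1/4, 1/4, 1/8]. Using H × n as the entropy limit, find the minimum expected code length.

Entropy H = 1.9056 bits/symbol
Minimum bits = H × n = 1.9056 × 3088
= 5884.61 bits


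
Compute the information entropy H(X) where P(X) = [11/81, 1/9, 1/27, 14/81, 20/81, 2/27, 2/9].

H(X) = -Σ p(x) log₂ p(x)
  -11/81 × log₂(11/81) = 0.3912
  -1/9 × log₂(1/9) = 0.3522
  -1/27 × log₂(1/27) = 0.1761
  -14/81 × log₂(14/81) = 0.4377
  -20/81 × log₂(20/81) = 0.4983
  -2/27 × log₂(2/27) = 0.2781
  -2/9 × log₂(2/9) = 0.4822
H(X) = 2.6158 bits


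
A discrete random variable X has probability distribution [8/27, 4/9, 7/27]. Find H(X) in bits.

H(X) = -Σ p(x) log₂ p(x)
  -8/27 × log₂(8/27) = 0.5200
  -4/9 × log₂(4/9) = 0.5200
  -7/27 × log₂(7/27) = 0.5049
H(X) = 1.5448 bits


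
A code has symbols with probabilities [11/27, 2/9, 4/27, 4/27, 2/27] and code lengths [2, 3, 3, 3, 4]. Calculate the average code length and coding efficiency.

Average length L = Σ p_i × l_i = 2.6667 bits
Entropy H = 2.1044 bits
Efficiency η = H/L × 100% = 78.91%


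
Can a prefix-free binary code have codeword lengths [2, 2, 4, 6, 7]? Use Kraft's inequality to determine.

Kraft inequality: Σ 2^(-l_i) ≤ 1 for prefix-free code
Calculating: 2^(-2) + 2^(-2) + 2^(-4) + 2^(-6) + 2^(-7)
= 0.25 + 0.25 + 0.0625 + 0.015625 + 0.0078125
= 0.5859
Since 0.5859 ≤ 1, prefix-free code exists


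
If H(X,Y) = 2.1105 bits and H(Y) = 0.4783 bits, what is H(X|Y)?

Chain rule: H(X,Y) = H(X|Y) + H(Y)
H(X|Y) = H(X,Y) - H(Y) = 2.1105 - 0.4783 = 1.6322 bits


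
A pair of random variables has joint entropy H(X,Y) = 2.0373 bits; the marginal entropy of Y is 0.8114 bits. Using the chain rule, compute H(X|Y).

Chain rule: H(X,Y) = H(X|Y) + H(Y)
H(X|Y) = H(X,Y) - H(Y) = 2.0373 - 0.8114 = 1.2259 bits


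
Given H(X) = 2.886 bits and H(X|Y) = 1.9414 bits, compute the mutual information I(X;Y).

I(X;Y) = H(X) - H(X|Y)
I(X;Y) = 2.886 - 1.9414 = 0.9446 bits


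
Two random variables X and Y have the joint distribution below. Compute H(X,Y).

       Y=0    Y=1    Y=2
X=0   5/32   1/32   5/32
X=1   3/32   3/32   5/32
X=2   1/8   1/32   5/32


H(X,Y) = -Σ p(x,y) log₂ p(x,y)
  p(0,0)=5/32: -0.1562 × log₂(0.1562) = 0.4184
  p(0,1)=1/32: -0.0312 × log₂(0.0312) = 0.1562
  p(0,2)=5/32: -0.1562 × log₂(0.1562) = 0.4184
  p(1,0)=3/32: -0.0938 × log₂(0.0938) = 0.3202
  p(1,1)=3/32: -0.0938 × log₂(0.0938) = 0.3202
  p(1,2)=5/32: -0.1562 × log₂(0.1562) = 0.4184
  p(2,0)=1/8: -0.1250 × log₂(0.1250) = 0.3750
  p(2,1)=1/32: -0.0312 × log₂(0.0312) = 0.1562
  p(2,2)=5/32: -0.1562 × log₂(0.1562) = 0.4184
H(X,Y) = 3.0016 bits


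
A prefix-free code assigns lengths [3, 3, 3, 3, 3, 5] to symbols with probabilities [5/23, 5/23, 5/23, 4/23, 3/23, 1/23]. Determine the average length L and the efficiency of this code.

Average length L = Σ p_i × l_i = 3.0870 bits
Entropy H = 2.4547 bits
Efficiency η = H/L × 100% = 79.52%


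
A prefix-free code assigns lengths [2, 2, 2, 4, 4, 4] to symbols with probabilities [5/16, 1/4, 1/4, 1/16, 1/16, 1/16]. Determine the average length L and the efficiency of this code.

Average length L = Σ p_i × l_i = 2.3750 bits
Entropy H = 2.2744 bits
Efficiency η = H/L × 100% = 95.76%


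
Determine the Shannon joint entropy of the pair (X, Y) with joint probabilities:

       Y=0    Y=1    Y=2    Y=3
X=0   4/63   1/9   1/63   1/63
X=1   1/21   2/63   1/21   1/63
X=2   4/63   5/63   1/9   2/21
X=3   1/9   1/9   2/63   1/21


H(X,Y) = -Σ p(x,y) log₂ p(x,y)
  p(0,0)=4/63: -0.0635 × log₂(0.0635) = 0.2525
  p(0,1)=1/9: -0.1111 × log₂(0.1111) = 0.3522
  p(0,2)=1/63: -0.0159 × log₂(0.0159) = 0.0949
  p(0,3)=1/63: -0.0159 × log₂(0.0159) = 0.0949
  p(1,0)=1/21: -0.0476 × log₂(0.0476) = 0.2092
  p(1,1)=2/63: -0.0317 × log₂(0.0317) = 0.1580
  p(1,2)=1/21: -0.0476 × log₂(0.0476) = 0.2092
  p(1,3)=1/63: -0.0159 × log₂(0.0159) = 0.0949
  p(2,0)=4/63: -0.0635 × log₂(0.0635) = 0.2525
  p(2,1)=5/63: -0.0794 × log₂(0.0794) = 0.2901
  p(2,2)=1/9: -0.1111 × log₂(0.1111) = 0.3522
  p(2,3)=2/21: -0.0952 × log₂(0.0952) = 0.3231
  p(3,0)=1/9: -0.1111 × log₂(0.1111) = 0.3522
  p(3,1)=1/9: -0.1111 × log₂(0.1111) = 0.3522
  p(3,2)=2/63: -0.0317 × log₂(0.0317) = 0.1580
  p(3,3)=1/21: -0.0476 × log₂(0.0476) = 0.2092
H(X,Y) = 3.7552 bits


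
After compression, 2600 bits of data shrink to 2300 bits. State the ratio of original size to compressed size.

Compression ratio = Original / Compressed
= 2600 / 2300 = 1.13:1


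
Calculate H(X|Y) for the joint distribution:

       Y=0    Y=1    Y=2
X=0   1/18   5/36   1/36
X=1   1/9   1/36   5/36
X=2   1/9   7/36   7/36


H(X|Y) = Σ_y p(y) H(X|Y=y)
  p(Y=0) = 5/18, H(X|Y=0) = 1.5219
  p(Y=1) = 13/36, H(X|Y=1) = 1.2957
  p(Y=2) = 13/36, H(X|Y=2) = 1.2957
H(X|Y) = 0.2778×1.5219 + 0.3611×1.2957 + 0.3611×1.2957 = 1.3586 bits


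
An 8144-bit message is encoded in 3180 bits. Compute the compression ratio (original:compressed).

Compression ratio = Original / Compressed
= 8144 / 3180 = 2.56:1


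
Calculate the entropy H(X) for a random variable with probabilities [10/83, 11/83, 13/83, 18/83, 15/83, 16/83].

H(X) = -Σ p(x) log₂ p(x)
  -10/83 × log₂(10/83) = 0.3678
  -11/83 × log₂(11/83) = 0.3864
  -13/83 × log₂(13/83) = 0.4189
  -18/83 × log₂(18/83) = 0.4782
  -15/83 × log₂(15/83) = 0.4461
  -16/83 × log₂(16/83) = 0.4578
H(X) = 2.5553 bits


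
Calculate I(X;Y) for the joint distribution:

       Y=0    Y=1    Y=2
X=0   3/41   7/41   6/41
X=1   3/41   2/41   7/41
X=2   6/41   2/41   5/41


H(X) = 1.5740, H(Y) = 1.5495, H(X,Y) = 3.0297
I(X;Y) = H(X) + H(Y) - H(X,Y) = 0.0938 bits


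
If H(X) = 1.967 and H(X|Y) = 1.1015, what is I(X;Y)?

I(X;Y) = H(X) - H(X|Y)
I(X;Y) = 1.967 - 1.1015 = 0.8655 bits


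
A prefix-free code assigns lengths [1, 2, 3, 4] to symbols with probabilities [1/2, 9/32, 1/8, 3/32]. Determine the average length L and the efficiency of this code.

Average length L = Σ p_i × l_i = 1.8125 bits
Entropy H = 1.7099 bits
Efficiency η = H/L × 100% = 94.34%


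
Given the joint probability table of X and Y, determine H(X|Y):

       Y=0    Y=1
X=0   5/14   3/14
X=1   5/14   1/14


H(X|Y) = Σ_y p(y) H(X|Y=y)
  p(Y=0) = 5/7, H(X|Y=0) = 1.0000
  p(Y=1) = 2/7, H(X|Y=1) = 0.8113
H(X|Y) = 0.7143×1.0000 + 0.2857×0.8113 = 0.9461 bits


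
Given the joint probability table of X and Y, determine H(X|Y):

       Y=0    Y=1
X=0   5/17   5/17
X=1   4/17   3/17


H(X|Y) = Σ_y p(y) H(X|Y=y)
  p(Y=0) = 9/17, H(X|Y=0) = 0.9911
  p(Y=1) = 8/17, H(X|Y=1) = 0.9544
H(X|Y) = 0.5294×0.9911 + 0.4706×0.9544 = 0.9738 bits


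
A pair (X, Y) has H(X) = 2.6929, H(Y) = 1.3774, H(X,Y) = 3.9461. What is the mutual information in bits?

I(X;Y) = H(X) + H(Y) - H(X,Y)
I(X;Y) = 2.6929 + 1.3774 - 3.9461 = 0.1242 bits


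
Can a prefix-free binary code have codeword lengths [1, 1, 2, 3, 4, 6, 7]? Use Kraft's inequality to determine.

Kraft inequality: Σ 2^(-l_i) ≤ 1 for prefix-free code
Calculating: 2^(-1) + 2^(-1) + 2^(-2) + 2^(-3) + 2^(-4) + 2^(-6) + 2^(-7)
= 0.5 + 0.5 + 0.25 + 0.125 + 0.0625 + 0.015625 + 0.0078125
= 1.4609
Since 1.4609 > 1, prefix-free code does not exist


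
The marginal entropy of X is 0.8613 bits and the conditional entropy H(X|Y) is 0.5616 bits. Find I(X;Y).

I(X;Y) = H(X) - H(X|Y)
I(X;Y) = 0.8613 - 0.5616 = 0.2997 bits


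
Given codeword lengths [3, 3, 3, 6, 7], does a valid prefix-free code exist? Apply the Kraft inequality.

Kraft inequality: Σ 2^(-l_i) ≤ 1 for prefix-free code
Calculating: 2^(-3) + 2^(-3) + 2^(-3) + 2^(-6) + 2^(-7)
= 0.125 + 0.125 + 0.125 + 0.015625 + 0.0078125
= 0.3984
Since 0.3984 ≤ 1, prefix-free code exists


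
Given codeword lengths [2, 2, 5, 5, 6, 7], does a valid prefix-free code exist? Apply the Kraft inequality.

Kraft inequality: Σ 2^(-l_i) ≤ 1 for prefix-free code
Calculating: 2^(-2) + 2^(-2) + 2^(-5) + 2^(-5) + 2^(-6) + 2^(-7)
= 0.25 + 0.25 + 0.03125 + 0.03125 + 0.015625 + 0.0078125
= 0.5859
Since 0.5859 ≤ 1, prefix-free code exists


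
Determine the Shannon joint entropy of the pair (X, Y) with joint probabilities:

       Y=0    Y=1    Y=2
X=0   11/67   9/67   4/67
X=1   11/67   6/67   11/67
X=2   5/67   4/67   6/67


H(X,Y) = -Σ p(x,y) log₂ p(x,y)
  p(0,0)=11/67: -0.1642 × log₂(0.1642) = 0.4280
  p(0,1)=9/67: -0.1343 × log₂(0.1343) = 0.3890
  p(0,2)=4/67: -0.0597 × log₂(0.0597) = 0.2428
  p(1,0)=11/67: -0.1642 × log₂(0.1642) = 0.4280
  p(1,1)=6/67: -0.0896 × log₂(0.0896) = 0.3117
  p(1,2)=11/67: -0.1642 × log₂(0.1642) = 0.4280
  p(2,0)=5/67: -0.0746 × log₂(0.0746) = 0.2794
  p(2,1)=4/67: -0.0597 × log₂(0.0597) = 0.2428
  p(2,2)=6/67: -0.0896 × log₂(0.0896) = 0.3117
H(X,Y) = 3.0613 bits


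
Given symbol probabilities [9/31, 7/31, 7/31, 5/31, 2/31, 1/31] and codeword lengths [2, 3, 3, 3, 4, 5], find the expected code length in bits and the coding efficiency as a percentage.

Average length L = Σ p_i × l_i = 2.8387 bits
Entropy H = 2.3270 bits
Efficiency η = H/L × 100% = 81.98%


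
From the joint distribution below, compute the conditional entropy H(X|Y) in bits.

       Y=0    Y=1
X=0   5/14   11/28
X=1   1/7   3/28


H(X|Y) = Σ_y p(y) H(X|Y=y)
  p(Y=0) = 1/2, H(X|Y=0) = 0.8631
  p(Y=1) = 1/2, H(X|Y=1) = 0.7496
H(X|Y) = 0.5000×0.8631 + 0.5000×0.7496 = 0.8064 bits


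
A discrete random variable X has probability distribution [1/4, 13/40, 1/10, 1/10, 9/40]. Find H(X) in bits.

H(X) = -Σ p(x) log₂ p(x)
  -1/4 × log₂(1/4) = 0.5000
  -13/40 × log₂(13/40) = 0.5270
  -1/10 × log₂(1/10) = 0.3322
  -1/10 × log₂(1/10) = 0.3322
  -9/40 × log₂(9/40) = 0.4842
H(X) = 2.1756 bits
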